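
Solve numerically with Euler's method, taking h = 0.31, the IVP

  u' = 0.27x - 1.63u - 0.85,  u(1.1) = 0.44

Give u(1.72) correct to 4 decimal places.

-0.1226

Euler: u_{n+1} = u_n + h·f(x_n, u_n).
x=1.100000, u=0.440000: f=-1.270200 → u ← 0.440000 + 0.31·(-1.270200) = 0.046238
x=1.410000, u=0.046238: f=-0.544668 → u ← 0.046238 + 0.31·(-0.544668) = -0.122609
u(1.72) ≈ -0.1226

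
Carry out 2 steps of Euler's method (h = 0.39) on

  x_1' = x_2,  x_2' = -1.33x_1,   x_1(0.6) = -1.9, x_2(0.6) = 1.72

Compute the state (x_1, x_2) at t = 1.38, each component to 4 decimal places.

Euler on (x_1,x_2): x_1_{n+1} = x_1_n + h·x_1', x_2_{n+1} = x_2_n + h·x_2'.
0.600000: (-1.900000, 1.720000); f=(1.720000, 2.527000) → (-1.229200, 2.705530)
0.990000: (-1.229200, 2.705530); f=(2.705530, 1.634836) → (-0.174043, 3.343116)
(x_1(1.38), x_2(1.38)) ≈ (-0.1740, 3.3431)

-0.1740, 3.3431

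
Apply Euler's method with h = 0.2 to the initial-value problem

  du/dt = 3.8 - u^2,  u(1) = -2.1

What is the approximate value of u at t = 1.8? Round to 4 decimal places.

-3.7992

Euler: u_{n+1} = u_n + h·f(t_n, u_n).
t=1.000000, u=-2.100000: f=-0.610000 → u ← -2.100000 + 0.2·(-0.610000) = -2.222000
t=1.200000, u=-2.222000: f=-1.137284 → u ← -2.222000 + 0.2·(-1.137284) = -2.449457
t=1.400000, u=-2.449457: f=-2.199839 → u ← -2.449457 + 0.2·(-2.199839) = -2.889425
t=1.600000, u=-2.889425: f=-4.548774 → u ← -2.889425 + 0.2·(-4.548774) = -3.799179
u(1.8) ≈ -3.7992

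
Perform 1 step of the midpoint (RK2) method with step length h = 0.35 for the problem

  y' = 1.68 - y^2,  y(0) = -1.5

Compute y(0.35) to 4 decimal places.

-1.8077

Midpoint: k1 = f(x_n, y_n); k2 = f(x_n + h/2, y_n + (h/2)·k1); y_{n+1} = y_n + h·k2.
x=0.000000, y=-1.500000:
  k1 = f(0.000000, -1.500000) = -0.570000
  k2 = f(0.175000, -1.599750) = -0.879200
  y ← -1.500000 + 0.35·(-0.879200) = -1.807720
y(0.35) ≈ -1.8077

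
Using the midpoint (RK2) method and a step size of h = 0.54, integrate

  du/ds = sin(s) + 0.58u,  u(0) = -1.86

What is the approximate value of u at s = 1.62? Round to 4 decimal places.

-3.2412

Midpoint: k1 = f(s_n, u_n); k2 = f(s_n + h/2, u_n + (h/2)·k1); u_{n+1} = u_n + h·k2.
s=0.000000, u=-1.860000:
  k1 = f(0.000000, -1.860000) = -1.078800
  k2 = f(0.270000, -2.151276) = -0.981009
  u ← -1.860000 + 0.54·(-0.981009) = -2.389745
s=0.540000, u=-2.389745:
  k1 = f(0.540000, -2.389745) = -0.871916
  k2 = f(0.810000, -2.625162) = -0.798307
  u ← -2.389745 + 0.54·(-0.798307) = -2.820830
s=1.080000, u=-2.820830:
  k1 = f(1.080000, -2.820830) = -0.754124
  k2 = f(1.350000, -3.024444) = -0.778454
  u ← -2.820830 + 0.54·(-0.778454) = -3.241195
u(1.62) ≈ -3.2412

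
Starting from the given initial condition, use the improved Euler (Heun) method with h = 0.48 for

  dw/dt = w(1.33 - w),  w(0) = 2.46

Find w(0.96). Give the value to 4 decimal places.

Heun: k1 = f(t_n, w_n); k2 = f(t_n + h, w_n + h·k1); w_{n+1} = w_n + (h/2)·(k1 + k2).
t=0.000000, w=2.460000:
  k1 = f(0.000000, 2.460000) = -2.779800
  k2 = f(0.480000, 1.125696) = 0.229984
  w ← 2.460000 + (0.48/2)·(-2.779800 + 0.229984) = 1.848044
t=0.480000, w=1.848044:
  k1 = f(0.480000, 1.848044) = -0.957369
  k2 = f(0.960000, 1.388507) = -0.081238
  w ← 1.848044 + (0.48/2)·(-0.957369 + (-0.081238)) = 1.598779
w(0.96) ≈ 1.5988

1.5988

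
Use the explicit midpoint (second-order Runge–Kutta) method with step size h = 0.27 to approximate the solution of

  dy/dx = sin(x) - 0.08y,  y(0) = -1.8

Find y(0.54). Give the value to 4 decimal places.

-1.5827

Midpoint: k1 = f(x_n, y_n); k2 = f(x_n + h/2, y_n + (h/2)·k1); y_{n+1} = y_n + h·k2.
x=0.000000, y=-1.800000:
  k1 = f(0.000000, -1.800000) = 0.144000
  k2 = f(0.135000, -1.780560) = 0.277035
  y ← -1.800000 + 0.27·0.277035 = -1.725201
x=0.270000, y=-1.725201:
  k1 = f(0.270000, -1.725201) = 0.404747
  k2 = f(0.405000, -1.670560) = 0.527664
  y ← -1.725201 + 0.27·0.527664 = -1.582731
y(0.54) ≈ -1.5827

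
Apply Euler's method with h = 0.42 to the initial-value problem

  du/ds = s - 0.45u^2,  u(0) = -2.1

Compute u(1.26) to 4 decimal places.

-7.6624

Euler: u_{n+1} = u_n + h·f(s_n, u_n).
s=0.000000, u=-2.100000: f=-1.984500 → u ← -2.100000 + 0.42·(-1.984500) = -2.933490
s=0.420000, u=-2.933490: f=-3.452414 → u ← -2.933490 + 0.42·(-3.452414) = -4.383504
s=0.840000, u=-4.383504: f=-7.806797 → u ← -4.383504 + 0.42·(-7.806797) = -7.662359
u(1.26) ≈ -7.6624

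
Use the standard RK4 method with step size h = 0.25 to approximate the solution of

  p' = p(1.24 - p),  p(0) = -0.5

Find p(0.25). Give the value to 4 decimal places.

-0.7986

RK4: k1 = f(x_n, p_n); k2 = f(x_n + h/2, p_n + (h/2)·k1); k3 = f(x_n + h/2, p_n + (h/2)·k2); k4 = f(x_n + h, p_n + h·k3); p_{n+1} = p_n + (h/6)·(k1 + 2k2 + 2k3 + k4).
x=0.000000, p=-0.500000:
  k1 = f(0.000000, -0.500000) = -0.870000
  k2 = f(0.125000, -0.608750) = -1.125427
  k3 = f(0.125000, -0.640678) = -1.204910
  k4 = f(0.250000, -0.801227) = -1.635487
  p ← -0.500000 + (0.25/6)·(k1 + 2k2 + 2k3 + k4) = -0.798590
p(0.25) ≈ -0.7986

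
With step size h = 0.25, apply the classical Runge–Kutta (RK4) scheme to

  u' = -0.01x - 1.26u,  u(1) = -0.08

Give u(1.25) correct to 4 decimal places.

-0.0608

RK4: k1 = f(x_n, u_n); k2 = f(x_n + h/2, u_n + (h/2)·k1); k3 = f(x_n + h/2, u_n + (h/2)·k2); k4 = f(x_n + h, u_n + h·k3); u_{n+1} = u_n + (h/6)·(k1 + 2k2 + 2k3 + k4).
x=1.000000, u=-0.080000:
  k1 = f(1.000000, -0.080000) = 0.090800
  k2 = f(1.125000, -0.068650) = 0.075249
  k3 = f(1.125000, -0.070594) = 0.077698
  k4 = f(1.250000, -0.060575) = 0.063825
  u ← -0.080000 + (0.25/6)·(k1 + 2k2 + 2k3 + k4) = -0.060812
u(1.25) ≈ -0.0608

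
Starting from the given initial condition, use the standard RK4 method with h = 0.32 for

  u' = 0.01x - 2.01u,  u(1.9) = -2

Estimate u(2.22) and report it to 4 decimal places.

RK4: k1 = f(x_n, u_n); k2 = f(x_n + h/2, u_n + (h/2)·k1); k3 = f(x_n + h/2, u_n + (h/2)·k2); k4 = f(x_n + h, u_n + h·k3); u_{n+1} = u_n + (h/6)·(k1 + 2k2 + 2k3 + k4).
x=1.900000, u=-2.000000:
  k1 = f(1.900000, -2.000000) = 4.039000
  k2 = f(2.060000, -1.353760) = 2.741658
  k3 = f(2.060000, -1.561335) = 3.158883
  k4 = f(2.220000, -0.989157) = 2.010407
  u ← -2.000000 + (0.32/6)·(k1 + 2k2 + 2k3 + k4) = -1.047974
u(2.22) ≈ -1.0480

-1.0480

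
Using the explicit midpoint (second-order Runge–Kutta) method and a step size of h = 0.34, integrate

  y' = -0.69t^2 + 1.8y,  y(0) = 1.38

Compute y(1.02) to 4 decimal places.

7.6890

Midpoint: k1 = f(t_n, y_n); k2 = f(t_n + h/2, y_n + (h/2)·k1); y_{n+1} = y_n + h·k2.
t=0.000000, y=1.380000:
  k1 = f(0.000000, 1.380000) = 2.484000
  k2 = f(0.170000, 1.802280) = 3.224163
  y ← 1.380000 + 0.34·3.224163 = 2.476215
t=0.340000, y=2.476215:
  k1 = f(0.340000, 2.476215) = 4.377424
  k2 = f(0.510000, 3.220377) = 5.617210
  y ← 2.476215 + 0.34·5.617210 = 4.386067
t=0.680000, y=4.386067:
  k1 = f(0.680000, 4.386067) = 7.575865
  k2 = f(0.850000, 5.673964) = 9.714610
  y ← 4.386067 + 0.34·9.714610 = 7.689034
y(1.02) ≈ 7.6890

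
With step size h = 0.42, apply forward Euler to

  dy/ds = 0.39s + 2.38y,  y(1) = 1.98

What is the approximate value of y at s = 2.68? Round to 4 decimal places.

Euler: y_{n+1} = y_n + h·f(s_n, y_n).
s=1.000000, y=1.980000: f=5.102400 → y ← 1.980000 + 0.42·5.102400 = 4.123008
s=1.420000, y=4.123008: f=10.366559 → y ← 4.123008 + 0.42·10.366559 = 8.476963
s=1.840000, y=8.476963: f=20.892771 → y ← 8.476963 + 0.42·20.892771 = 17.251927
s=2.260000, y=17.251927: f=41.940986 → y ← 17.251927 + 0.42·41.940986 = 34.867141
y(2.68) ≈ 34.8671

34.8671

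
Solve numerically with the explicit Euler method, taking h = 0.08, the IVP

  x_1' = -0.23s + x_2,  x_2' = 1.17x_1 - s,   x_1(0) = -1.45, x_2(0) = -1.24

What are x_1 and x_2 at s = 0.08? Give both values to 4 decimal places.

-1.5492, -1.3757

Euler on (x_1,x_2): x_1_{n+1} = x_1_n + h·x_1', x_2_{n+1} = x_2_n + h·x_2'.
0.000000: (-1.450000, -1.240000); f=(-1.240000, -1.696500) → (-1.549200, -1.375720)
(x_1(0.08), x_2(0.08)) ≈ (-1.5492, -1.3757)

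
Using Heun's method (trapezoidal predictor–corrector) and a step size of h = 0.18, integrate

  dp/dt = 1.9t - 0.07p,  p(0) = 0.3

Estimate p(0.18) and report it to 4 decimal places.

Heun: k1 = f(t_n, p_n); k2 = f(t_n + h, p_n + h·k1); p_{n+1} = p_n + (h/2)·(k1 + k2).
t=0.000000, p=0.300000:
  k1 = f(0.000000, 0.300000) = -0.021000
  k2 = f(0.180000, 0.296220) = 0.321265
  p ← 0.300000 + (0.18/2)·(-0.021000 + 0.321265) = 0.327024
p(0.18) ≈ 0.3270

0.3270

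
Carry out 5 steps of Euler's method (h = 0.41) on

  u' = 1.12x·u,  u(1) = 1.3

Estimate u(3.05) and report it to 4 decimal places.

Euler: u_{n+1} = u_n + h·f(x_n, u_n).
x=1.000000, u=1.300000: f=1.456000 → u ← 1.300000 + 0.41·1.456000 = 1.896960
x=1.410000, u=1.896960: f=2.995679 → u ← 1.896960 + 0.41·2.995679 = 3.125188
x=1.820000, u=3.125188: f=6.370384 → u ← 3.125188 + 0.41·6.370384 = 5.737046
x=2.230000, u=5.737046: f=14.328846 → u ← 5.737046 + 0.41·14.328846 = 11.611873
x=2.640000, u=11.611873: f=34.333986 → u ← 11.611873 + 0.41·34.333986 = 25.688807
u(3.05) ≈ 25.6888

25.6888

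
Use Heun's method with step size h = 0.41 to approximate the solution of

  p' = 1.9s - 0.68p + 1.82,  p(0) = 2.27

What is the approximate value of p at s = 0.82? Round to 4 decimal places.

2.9976

Heun: k1 = f(s_n, p_n); k2 = f(s_n + h, p_n + h·k1); p_{n+1} = p_n + (h/2)·(k1 + k2).
s=0.000000, p=2.270000:
  k1 = f(0.000000, 2.270000) = 0.276400
  k2 = f(0.410000, 2.383324) = 0.978340
  p ← 2.270000 + (0.41/2)·(0.276400 + 0.978340) = 2.527222
s=0.410000, p=2.527222:
  k1 = f(0.410000, 2.527222) = 0.880489
  k2 = f(0.820000, 2.888222) = 1.414009
  p ← 2.527222 + (0.41/2)·(0.880489 + 1.414009) = 2.997594
p(0.82) ≈ 2.9976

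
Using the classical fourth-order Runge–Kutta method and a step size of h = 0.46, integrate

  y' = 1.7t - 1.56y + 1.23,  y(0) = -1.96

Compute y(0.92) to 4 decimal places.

0.6016

RK4: k1 = f(t_n, y_n); k2 = f(t_n + h/2, y_n + (h/2)·k1); k3 = f(t_n + h/2, y_n + (h/2)·k2); k4 = f(t_n + h, y_n + h·k3); y_{n+1} = y_n + (h/6)·(k1 + 2k2 + 2k3 + k4).
t=0.000000, y=-1.960000:
  k1 = f(0.000000, -1.960000) = 4.287600
  k2 = f(0.230000, -0.973852) = 3.140209
  k3 = f(0.230000, -1.237752) = 3.551893
  k4 = f(0.460000, -0.326129) = 2.520762
  y ← -1.960000 + (0.46/6)·(k1 + 2k2 + 2k3 + k4) = -0.411903
t=0.460000, y=-0.411903:
  k1 = f(0.460000, -0.411903) = 2.654569
  k2 = f(0.690000, 0.198648) = 2.093110
  k3 = f(0.690000, 0.069512) = 2.294561
  k4 = f(0.920000, 0.643595) = 1.789992
  y ← -0.411903 + (0.46/6)·(k1 + 2k2 + 2k3 + k4) = 0.601623
y(0.92) ≈ 0.6016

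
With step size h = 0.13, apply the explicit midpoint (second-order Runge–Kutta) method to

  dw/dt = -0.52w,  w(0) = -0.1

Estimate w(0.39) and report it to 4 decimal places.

-0.0817

Midpoint: k1 = f(t_n, w_n); k2 = f(t_n + h/2, w_n + (h/2)·k1); w_{n+1} = w_n + h·k2.
t=0.000000, w=-0.100000:
  k1 = f(0.000000, -0.100000) = 0.052000
  k2 = f(0.065000, -0.096620) = 0.050242
  w ← -0.100000 + 0.13·0.050242 = -0.093468
t=0.130000, w=-0.093468:
  k1 = f(0.130000, -0.093468) = 0.048604
  k2 = f(0.195000, -0.090309) = 0.046961
  w ← -0.093468 + 0.13·0.046961 = -0.087364
t=0.260000, w=-0.087364:
  k1 = f(0.260000, -0.087364) = 0.045429
  k2 = f(0.325000, -0.084411) = 0.043894
  w ← -0.087364 + 0.13·0.043894 = -0.081657
w(0.39) ≈ -0.0817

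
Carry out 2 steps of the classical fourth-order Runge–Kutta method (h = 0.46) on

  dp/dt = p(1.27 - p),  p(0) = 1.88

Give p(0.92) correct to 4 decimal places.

RK4: k1 = f(t_n, p_n); k2 = f(t_n + h/2, p_n + (h/2)·k1); k3 = f(t_n + h/2, p_n + (h/2)·k2); k4 = f(t_n + h, p_n + h·k3); p_{n+1} = p_n + (h/6)·(k1 + 2k2 + 2k3 + k4).
t=0.000000, p=1.880000:
  k1 = f(0.000000, 1.880000) = -1.146800
  k2 = f(0.230000, 1.616236) = -0.559599
  k3 = f(0.230000, 1.751292) = -0.842883
  k4 = f(0.460000, 1.492274) = -0.331693
  p ← 1.880000 + (0.46/6)·(k1 + 2k2 + 2k3 + k4) = 1.551602
t=0.460000, p=1.551602:
  k1 = f(0.460000, 1.551602) = -0.436933
  k2 = f(0.690000, 1.451107) = -0.262805
  k3 = f(0.690000, 1.491156) = -0.329779
  k4 = f(0.920000, 1.399903) = -0.181852
  p ← 1.551602 + (0.46/6)·(k1 + 2k2 + 2k3 + k4) = 1.413298
p(0.92) ≈ 1.4133

1.4133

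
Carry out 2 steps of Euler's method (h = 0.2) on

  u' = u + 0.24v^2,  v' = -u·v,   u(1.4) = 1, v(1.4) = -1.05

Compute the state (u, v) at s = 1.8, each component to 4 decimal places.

1.5374, -0.6295

Euler on (u,v): u_{n+1} = u_n + h·u', v_{n+1} = v_n + h·v'.
1.400000: (1.000000, -1.050000); f=(1.264600, 1.050000) → (1.252920, -0.840000)
1.600000: (1.252920, -0.840000); f=(1.422264, 1.052453) → (1.537373, -0.629509)
(u(1.8), v(1.8)) ≈ (1.5374, -0.6295)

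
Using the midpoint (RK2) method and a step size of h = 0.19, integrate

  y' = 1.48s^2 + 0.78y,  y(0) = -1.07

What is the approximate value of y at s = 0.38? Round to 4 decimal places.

Midpoint: k1 = f(s_n, y_n); k2 = f(s_n + h/2, y_n + (h/2)·k1); y_{n+1} = y_n + h·k2.
s=0.000000, y=-1.070000:
  k1 = f(0.000000, -1.070000) = -0.834600
  k2 = f(0.095000, -1.149287) = -0.883087
  y ← -1.070000 + 0.19·(-0.883087) = -1.237787
s=0.190000, y=-1.237787:
  k1 = f(0.190000, -1.237787) = -0.912045
  k2 = f(0.285000, -1.324431) = -0.912843
  y ← -1.237787 + 0.19·(-0.912843) = -1.411227
y(0.38) ≈ -1.4112

-1.4112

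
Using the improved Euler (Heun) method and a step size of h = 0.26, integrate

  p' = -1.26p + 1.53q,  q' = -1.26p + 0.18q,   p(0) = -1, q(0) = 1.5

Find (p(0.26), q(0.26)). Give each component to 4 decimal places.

-0.1480, 1.7557

Heun on (p,q): k1 = f(x_n, state_n); k2 = f(x_n + h, state_n + h·k1); state_{n+1} = state_n + (h/2)·(k1 + k2).
0.000000: (-1.000000, 1.500000)
  k1 = (3.555000, 1.530000)
  predictor → (-0.075700, 1.897800)
  k2 = (2.999016, 0.436986)
  → (-0.147978, 1.755708)
(p(0.26), q(0.26)) ≈ (-0.1480, 1.7557)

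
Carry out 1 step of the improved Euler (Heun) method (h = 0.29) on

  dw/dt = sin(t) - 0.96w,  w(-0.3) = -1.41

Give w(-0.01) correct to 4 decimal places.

Heun: k1 = f(t_n, w_n); k2 = f(t_n + h, w_n + h·k1); w_{n+1} = w_n + (h/2)·(k1 + k2).
t=-0.300000, w=-1.410000:
  k1 = f(-0.300000, -1.410000) = 1.058080
  k2 = f(-0.010000, -1.103157) = 1.049031
  w ← -1.410000 + (0.29/2)·(1.058080 + 1.049031) = -1.104469
w(-0.01) ≈ -1.1045

-1.1045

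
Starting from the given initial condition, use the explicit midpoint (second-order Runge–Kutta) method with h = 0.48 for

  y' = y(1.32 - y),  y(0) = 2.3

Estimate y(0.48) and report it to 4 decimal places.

1.9293

Midpoint: k1 = f(x_n, y_n); k2 = f(x_n + h/2, y_n + (h/2)·k1); y_{n+1} = y_n + h·k2.
x=0.000000, y=2.300000:
  k1 = f(0.000000, 2.300000) = -2.254000
  k2 = f(0.240000, 1.759040) = -0.772289
  y ← 2.300000 + 0.48·(-0.772289) = 1.929301
y(0.48) ≈ 1.9293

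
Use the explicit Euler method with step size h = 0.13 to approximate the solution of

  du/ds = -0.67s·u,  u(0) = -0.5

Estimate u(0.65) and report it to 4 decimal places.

-0.4456

Euler: u_{n+1} = u_n + h·f(s_n, u_n).
s=0.000000, u=-0.500000: f=0.000000 → u ← -0.500000 + 0.13·0.000000 = -0.500000
s=0.130000, u=-0.500000: f=0.043550 → u ← -0.500000 + 0.13·0.043550 = -0.494339
s=0.260000, u=-0.494339: f=0.086114 → u ← -0.494339 + 0.13·0.086114 = -0.483144
s=0.390000, u=-0.483144: f=0.126245 → u ← -0.483144 + 0.13·0.126245 = -0.466732
s=0.520000, u=-0.466732: f=0.162609 → u ← -0.466732 + 0.13·0.162609 = -0.445593
u(0.65) ≈ -0.4456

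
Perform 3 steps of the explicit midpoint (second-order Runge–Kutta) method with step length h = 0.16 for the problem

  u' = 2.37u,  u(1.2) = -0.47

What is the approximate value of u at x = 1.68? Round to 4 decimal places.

Midpoint: k1 = f(x_n, u_n); k2 = f(x_n + h/2, u_n + (h/2)·k1); u_{n+1} = u_n + h·k2.
x=1.200000, u=-0.470000:
  k1 = f(1.200000, -0.470000) = -1.113900
  k2 = f(1.280000, -0.559112) = -1.325095
  u ← -0.470000 + 0.16·(-1.325095) = -0.682015
x=1.360000, u=-0.682015:
  k1 = f(1.360000, -0.682015) = -1.616376
  k2 = f(1.440000, -0.811325) = -1.922841
  u ← -0.682015 + 0.16·(-1.922841) = -0.989670
x=1.520000, u=-0.989670:
  k1 = f(1.520000, -0.989670) = -2.345518
  k2 = f(1.600000, -1.177311) = -2.790228
  u ← -0.989670 + 0.16·(-2.790228) = -1.436106
u(1.68) ≈ -1.4361

-1.4361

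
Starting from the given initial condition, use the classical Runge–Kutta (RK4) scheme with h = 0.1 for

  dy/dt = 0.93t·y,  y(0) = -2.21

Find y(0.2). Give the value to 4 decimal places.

-2.2515

RK4: k1 = f(t_n, y_n); k2 = f(t_n + h/2, y_n + (h/2)·k1); k3 = f(t_n + h/2, y_n + (h/2)·k2); k4 = f(t_n + h, y_n + h·k3); y_{n+1} = y_n + (h/6)·(k1 + 2k2 + 2k3 + k4).
t=0.000000, y=-2.210000:
  k1 = f(0.000000, -2.210000) = 0.000000
  k2 = f(0.050000, -2.210000) = -0.102765
  k3 = f(0.050000, -2.215138) = -0.103004
  k4 = f(0.100000, -2.220300) = -0.206488
  y ← -2.210000 + (0.1/6)·(k1 + 2k2 + 2k3 + k4) = -2.220300
t=0.100000, y=-2.220300:
  k1 = f(0.100000, -2.220300) = -0.206488
  k2 = f(0.150000, -2.230625) = -0.311172
  k3 = f(0.150000, -2.235859) = -0.311902
  k4 = f(0.200000, -2.251491) = -0.418777
  y ← -2.220300 + (0.1/6)·(k1 + 2k2 + 2k3 + k4) = -2.251491
y(0.2) ≈ -2.2515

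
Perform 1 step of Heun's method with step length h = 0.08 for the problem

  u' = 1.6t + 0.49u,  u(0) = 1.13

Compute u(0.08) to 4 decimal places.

1.1803

Heun: k1 = f(t_n, u_n); k2 = f(t_n + h, u_n + h·k1); u_{n+1} = u_n + (h/2)·(k1 + k2).
t=0.000000, u=1.130000:
  k1 = f(0.000000, 1.130000) = 0.553700
  k2 = f(0.080000, 1.174296) = 0.703405
  u ← 1.130000 + (0.08/2)·(0.553700 + 0.703405) = 1.180284
u(0.08) ≈ 1.1803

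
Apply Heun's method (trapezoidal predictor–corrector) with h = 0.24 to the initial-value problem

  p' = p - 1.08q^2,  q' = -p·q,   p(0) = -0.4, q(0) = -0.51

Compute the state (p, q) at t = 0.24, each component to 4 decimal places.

-0.5898, -0.5723

Heun on (p,q): k1 = f(t_n, state_n); k2 = f(t_n + h, state_n + h·k1); state_{n+1} = state_n + (h/2)·(k1 + k2).
0.000000: (-0.400000, -0.510000)
  k1 = (-0.680908, -0.204000)
  predictor → (-0.563418, -0.558960)
  k2 = (-0.900849, -0.314928)
  → (-0.589811, -0.572271)
(p(0.24), q(0.24)) ≈ (-0.5898, -0.5723)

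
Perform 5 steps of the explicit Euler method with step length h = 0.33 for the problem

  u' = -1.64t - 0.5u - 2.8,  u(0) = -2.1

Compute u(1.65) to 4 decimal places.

-5.6941

Euler: u_{n+1} = u_n + h·f(t_n, u_n).
t=0.000000, u=-2.100000: f=-1.750000 → u ← -2.100000 + 0.33·(-1.750000) = -2.677500
t=0.330000, u=-2.677500: f=-2.002450 → u ← -2.677500 + 0.33·(-2.002450) = -3.338309
t=0.660000, u=-3.338309: f=-2.213246 → u ← -3.338309 + 0.33·(-2.213246) = -4.068680
t=0.990000, u=-4.068680: f=-2.389260 → u ← -4.068680 + 0.33·(-2.389260) = -4.857135
t=1.320000, u=-4.857135: f=-2.536232 → u ← -4.857135 + 0.33·(-2.536232) = -5.694092
u(1.65) ≈ -5.6941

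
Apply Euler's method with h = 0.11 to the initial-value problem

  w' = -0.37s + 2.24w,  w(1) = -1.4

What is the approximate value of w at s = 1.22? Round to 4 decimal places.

Euler: w_{n+1} = w_n + h·f(s_n, w_n).
s=1.000000, w=-1.400000: f=-3.506000 → w ← -1.400000 + 0.11·(-3.506000) = -1.785660
s=1.110000, w=-1.785660: f=-4.410578 → w ← -1.785660 + 0.11·(-4.410578) = -2.270824
w(1.22) ≈ -2.2708

-2.2708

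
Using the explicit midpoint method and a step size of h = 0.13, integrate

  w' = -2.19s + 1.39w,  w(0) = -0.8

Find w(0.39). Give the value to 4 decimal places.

Midpoint: k1 = f(s_n, w_n); k2 = f(s_n + h/2, w_n + (h/2)·k1); w_{n+1} = w_n + h·k2.
s=0.000000, w=-0.800000:
  k1 = f(0.000000, -0.800000) = -1.112000
  k2 = f(0.065000, -0.872280) = -1.354819
  w ← -0.800000 + 0.13·(-1.354819) = -0.976126
s=0.130000, w=-0.976126:
  k1 = f(0.130000, -0.976126) = -1.641516
  k2 = f(0.195000, -1.082825) = -1.932177
  w ← -0.976126 + 0.13·(-1.932177) = -1.227309
s=0.260000, w=-1.227309:
  k1 = f(0.260000, -1.227309) = -2.275360
  k2 = f(0.325000, -1.375208) = -2.623289
  w ← -1.227309 + 0.13·(-2.623289) = -1.568337
w(0.39) ≈ -1.5683

-1.5683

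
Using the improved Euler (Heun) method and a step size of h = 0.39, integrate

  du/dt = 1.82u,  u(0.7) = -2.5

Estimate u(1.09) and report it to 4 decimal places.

-4.9043

Heun: k1 = f(t_n, u_n); k2 = f(t_n + h, u_n + h·k1); u_{n+1} = u_n + (h/2)·(k1 + k2).
t=0.700000, u=-2.500000:
  k1 = f(0.700000, -2.500000) = -4.550000
  k2 = f(1.090000, -4.274500) = -7.779590
  u ← -2.500000 + (0.39/2)·(-4.550000 + (-7.779590)) = -4.904270
u(1.09) ≈ -4.9043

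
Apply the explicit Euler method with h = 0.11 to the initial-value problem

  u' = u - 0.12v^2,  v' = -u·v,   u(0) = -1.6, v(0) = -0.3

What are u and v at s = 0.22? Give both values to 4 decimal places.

Euler on (u,v): u_{n+1} = u_n + h·u', v_{n+1} = v_n + h·v'.
0.000000: (-1.600000, -0.300000); f=(-1.610800, -0.480000) → (-1.777188, -0.352800)
0.110000: (-1.777188, -0.352800); f=(-1.792124, -0.626992) → (-1.974322, -0.421769)
(u(0.22), v(0.22)) ≈ (-1.9743, -0.4218)

-1.9743, -0.4218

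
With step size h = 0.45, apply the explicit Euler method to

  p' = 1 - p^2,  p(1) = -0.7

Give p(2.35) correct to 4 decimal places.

Euler: p_{n+1} = p_n + h·f(t_n, p_n).
t=1.000000, p=-0.700000: f=0.510000 → p ← -0.700000 + 0.45·0.510000 = -0.470500
t=1.450000, p=-0.470500: f=0.778630 → p ← -0.470500 + 0.45·0.778630 = -0.120117
t=1.900000, p=-0.120117: f=0.985572 → p ← -0.120117 + 0.45·0.985572 = 0.323391
p(2.35) ≈ 0.3234

0.3234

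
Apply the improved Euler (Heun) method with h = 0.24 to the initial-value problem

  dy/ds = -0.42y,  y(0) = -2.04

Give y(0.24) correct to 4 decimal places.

Heun: k1 = f(s_n, y_n); k2 = f(s_n + h, y_n + h·k1); y_{n+1} = y_n + (h/2)·(k1 + k2).
s=0.000000, y=-2.040000:
  k1 = f(0.000000, -2.040000) = 0.856800
  k2 = f(0.240000, -1.834368) = 0.770435
  y ← -2.040000 + (0.24/2)·(0.856800 + 0.770435) = -1.844732
y(0.24) ≈ -1.8447

-1.8447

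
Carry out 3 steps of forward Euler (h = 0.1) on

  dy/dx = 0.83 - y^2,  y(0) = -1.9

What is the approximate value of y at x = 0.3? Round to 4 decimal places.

-3.1465

Euler: y_{n+1} = y_n + h·f(x_n, y_n).
x=0.000000, y=-1.900000: f=-2.780000 → y ← -1.900000 + 0.1·(-2.780000) = -2.178000
x=0.100000, y=-2.178000: f=-3.913684 → y ← -2.178000 + 0.1·(-3.913684) = -2.569368
x=0.200000, y=-2.569368: f=-5.771654 → y ← -2.569368 + 0.1·(-5.771654) = -3.146534
y(0.3) ≈ -3.1465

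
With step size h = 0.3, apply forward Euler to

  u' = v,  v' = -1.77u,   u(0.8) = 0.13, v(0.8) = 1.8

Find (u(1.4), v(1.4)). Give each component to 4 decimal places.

1.1893, 1.3752

Euler on (u,v): u_{n+1} = u_n + h·u', v_{n+1} = v_n + h·v'.
0.800000: (0.130000, 1.800000); f=(1.800000, -0.230100) → (0.670000, 1.730970)
1.100000: (0.670000, 1.730970); f=(1.730970, -1.185900) → (1.189291, 1.375200)
(u(1.4), v(1.4)) ≈ (1.1893, 1.3752)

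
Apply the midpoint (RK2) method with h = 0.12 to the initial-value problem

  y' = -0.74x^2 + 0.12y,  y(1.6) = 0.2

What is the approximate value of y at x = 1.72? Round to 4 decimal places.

-0.0434

Midpoint: k1 = f(x_n, y_n); k2 = f(x_n + h/2, y_n + (h/2)·k1); y_{n+1} = y_n + h·k2.
x=1.600000, y=0.200000:
  k1 = f(1.600000, 0.200000) = -1.870400
  k2 = f(1.660000, 0.087776) = -2.028611
  y ← 0.200000 + 0.12·(-2.028611) = -0.043433
y(1.72) ≈ -0.0434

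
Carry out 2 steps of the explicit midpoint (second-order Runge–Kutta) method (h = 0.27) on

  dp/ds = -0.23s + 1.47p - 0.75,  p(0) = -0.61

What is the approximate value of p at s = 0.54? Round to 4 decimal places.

-1.9700

Midpoint: k1 = f(s_n, p_n); k2 = f(s_n + h/2, p_n + (h/2)·k1); p_{n+1} = p_n + h·k2.
s=0.000000, p=-0.610000:
  k1 = f(0.000000, -0.610000) = -1.646700
  k2 = f(0.135000, -0.832305) = -2.004538
  p ← -0.610000 + 0.27·(-2.004538) = -1.151225
s=0.270000, p=-1.151225:
  k1 = f(0.270000, -1.151225) = -2.504401
  k2 = f(0.405000, -1.489319) = -3.032449
  p ← -1.151225 + 0.27·(-3.032449) = -1.969986
p(0.54) ≈ -1.9700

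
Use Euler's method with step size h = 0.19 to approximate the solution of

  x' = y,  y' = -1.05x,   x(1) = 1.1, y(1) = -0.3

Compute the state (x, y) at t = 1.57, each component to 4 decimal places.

0.8061, -0.9159

Euler on (x,y): x_{n+1} = x_n + h·x', y_{n+1} = y_n + h·y'.
1.000000: (1.100000, -0.300000); f=(-0.300000, -1.155000) → (1.043000, -0.519450)
1.190000: (1.043000, -0.519450); f=(-0.519450, -1.095150) → (0.944305, -0.727529)
1.380000: (0.944305, -0.727529); f=(-0.727529, -0.991520) → (0.806074, -0.915917)
(x(1.57), y(1.57)) ≈ (0.8061, -0.9159)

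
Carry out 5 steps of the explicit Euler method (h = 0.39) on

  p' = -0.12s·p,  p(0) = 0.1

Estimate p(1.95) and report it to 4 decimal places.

Euler: p_{n+1} = p_n + h·f(s_n, p_n).
s=0.000000, p=0.100000: f=0.000000 → p ← 0.100000 + 0.39·0.000000 = 0.100000
s=0.390000, p=0.100000: f=-0.004680 → p ← 0.100000 + 0.39·(-0.004680) = 0.098175
s=0.780000, p=0.098175: f=-0.009189 → p ← 0.098175 + 0.39·(-0.009189) = 0.094591
s=1.170000, p=0.094591: f=-0.013281 → p ← 0.094591 + 0.39·(-0.013281) = 0.089412
s=1.560000, p=0.089412: f=-0.016738 → p ← 0.089412 + 0.39·(-0.016738) = 0.082884
p(1.95) ≈ 0.0829

0.0829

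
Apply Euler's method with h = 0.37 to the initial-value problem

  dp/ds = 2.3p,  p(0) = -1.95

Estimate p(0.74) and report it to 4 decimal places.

Euler: p_{n+1} = p_n + h·f(s_n, p_n).
s=0.000000, p=-1.950000: f=-4.485000 → p ← -1.950000 + 0.37·(-4.485000) = -3.609450
s=0.370000, p=-3.609450: f=-8.301735 → p ← -3.609450 + 0.37·(-8.301735) = -6.681092
p(0.74) ≈ -6.6811

-6.6811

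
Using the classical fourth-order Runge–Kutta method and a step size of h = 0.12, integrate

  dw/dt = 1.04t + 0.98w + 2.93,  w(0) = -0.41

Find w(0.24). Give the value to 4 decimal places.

0.3065

RK4: k1 = f(t_n, w_n); k2 = f(t_n + h/2, w_n + (h/2)·k1); k3 = f(t_n + h/2, w_n + (h/2)·k2); k4 = f(t_n + h, w_n + h·k3); w_{n+1} = w_n + (h/6)·(k1 + 2k2 + 2k3 + k4).
t=0.000000, w=-0.410000:
  k1 = f(0.000000, -0.410000) = 2.528200
  k2 = f(0.060000, -0.258308) = 2.739258
  k3 = f(0.060000, -0.245645) = 2.751668
  k4 = f(0.120000, -0.079800) = 2.976596
  w ← -0.410000 + (0.12/6)·(k1 + 2k2 + 2k3 + k4) = -0.080267
t=0.120000, w=-0.080267:
  k1 = f(0.120000, -0.080267) = 2.976138
  k2 = f(0.180000, 0.098301) = 3.213535
  k3 = f(0.180000, 0.112545) = 3.227494
  k4 = f(0.240000, 0.307032) = 3.480492
  w ← -0.080267 + (0.12/6)·(k1 + 2k2 + 2k3 + k4) = 0.306507
w(0.24) ≈ 0.3065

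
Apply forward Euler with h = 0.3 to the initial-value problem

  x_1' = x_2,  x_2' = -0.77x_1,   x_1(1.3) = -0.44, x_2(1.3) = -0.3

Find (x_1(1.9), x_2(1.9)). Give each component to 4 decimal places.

Euler on (x_1,x_2): x_1_{n+1} = x_1_n + h·x_1', x_2_{n+1} = x_2_n + h·x_2'.
1.300000: (-0.440000, -0.300000); f=(-0.300000, 0.338800) → (-0.530000, -0.198360)
1.600000: (-0.530000, -0.198360); f=(-0.198360, 0.408100) → (-0.589508, -0.075930)
(x_1(1.9), x_2(1.9)) ≈ (-0.5895, -0.0759)

-0.5895, -0.0759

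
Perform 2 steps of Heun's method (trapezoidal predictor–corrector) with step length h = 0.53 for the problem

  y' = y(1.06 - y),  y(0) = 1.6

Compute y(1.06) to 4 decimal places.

1.2193

Heun: k1 = f(x_n, y_n); k2 = f(x_n + h, y_n + h·k1); y_{n+1} = y_n + (h/2)·(k1 + k2).
x=0.000000, y=1.600000:
  k1 = f(0.000000, 1.600000) = -0.864000
  k2 = f(0.530000, 1.142080) = -0.093742
  y ← 1.600000 + (0.53/2)·(-0.864000 + (-0.093742)) = 1.346198
x=0.530000, y=1.346198:
  k1 = f(0.530000, 1.346198) = -0.385280
  k2 = f(1.060000, 1.142000) = -0.093644
  y ← 1.346198 + (0.53/2)·(-0.385280 + (-0.093644)) = 1.219284
y(1.06) ≈ 1.2193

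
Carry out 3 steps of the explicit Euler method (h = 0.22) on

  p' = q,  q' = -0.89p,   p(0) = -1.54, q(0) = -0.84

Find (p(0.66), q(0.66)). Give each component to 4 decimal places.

Euler on (p,q): p_{n+1} = p_n + h·p', q_{n+1} = q_n + h·q'.
0.000000: (-1.540000, -0.840000); f=(-0.840000, 1.370600) → (-1.724800, -0.538468)
0.220000: (-1.724800, -0.538468); f=(-0.538468, 1.535072) → (-1.843263, -0.200752)
0.440000: (-1.843263, -0.200752); f=(-0.200752, 1.640504) → (-1.887428, 0.160159)
(p(0.66), q(0.66)) ≈ (-1.8874, 0.1602)

-1.8874, 0.1602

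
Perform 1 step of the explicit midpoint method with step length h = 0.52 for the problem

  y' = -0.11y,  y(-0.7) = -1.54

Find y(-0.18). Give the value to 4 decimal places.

-1.4544

Midpoint: k1 = f(x_n, y_n); k2 = f(x_n + h/2, y_n + (h/2)·k1); y_{n+1} = y_n + h·k2.
x=-0.700000, y=-1.540000:
  k1 = f(-0.700000, -1.540000) = 0.169400
  k2 = f(-0.440000, -1.495956) = 0.164555
  y ← -1.540000 + 0.52·0.164555 = -1.454431
y(-0.18) ≈ -1.4544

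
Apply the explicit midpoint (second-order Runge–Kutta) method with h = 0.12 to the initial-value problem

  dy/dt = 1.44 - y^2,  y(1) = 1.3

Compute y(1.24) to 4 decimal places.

Midpoint: k1 = f(t_n, y_n); k2 = f(t_n + h/2, y_n + (h/2)·k1); y_{n+1} = y_n + h·k2.
t=1.000000, y=1.300000:
  k1 = f(1.000000, 1.300000) = -0.250000
  k2 = f(1.060000, 1.285000) = -0.211225
  y ← 1.300000 + 0.12·(-0.211225) = 1.274653
t=1.120000, y=1.274653:
  k1 = f(1.120000, 1.274653) = -0.184740
  k2 = f(1.180000, 1.263569) = -0.156606
  y ← 1.274653 + 0.12·(-0.156606) = 1.255860
y(1.24) ≈ 1.2559

1.2559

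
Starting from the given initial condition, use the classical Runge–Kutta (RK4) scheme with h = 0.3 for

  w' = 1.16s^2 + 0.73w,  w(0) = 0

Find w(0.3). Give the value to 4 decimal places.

0.0110

RK4: k1 = f(s_n, w_n); k2 = f(s_n + h/2, w_n + (h/2)·k1); k3 = f(s_n + h/2, w_n + (h/2)·k2); k4 = f(s_n + h, w_n + h·k3); w_{n+1} = w_n + (h/6)·(k1 + 2k2 + 2k3 + k4).
s=0.000000, w=0.000000:
  k1 = f(0.000000, 0.000000) = 0.000000
  k2 = f(0.150000, 0.000000) = 0.026100
  k3 = f(0.150000, 0.003915) = 0.028958
  k4 = f(0.300000, 0.008687) = 0.110742
  w ← 0.000000 + (0.3/6)·(k1 + 2k2 + 2k3 + k4) = 0.011043
w(0.3) ≈ 0.0110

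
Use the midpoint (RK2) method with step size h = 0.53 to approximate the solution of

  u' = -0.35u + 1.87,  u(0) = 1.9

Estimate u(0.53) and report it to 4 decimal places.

2.4794

Midpoint: k1 = f(s_n, u_n); k2 = f(s_n + h/2, u_n + (h/2)·k1); u_{n+1} = u_n + h·k2.
s=0.000000, u=1.900000:
  k1 = f(0.000000, 1.900000) = 1.205000
  k2 = f(0.265000, 2.219325) = 1.093236
  u ← 1.900000 + 0.53·1.093236 = 2.479415
u(0.53) ≈ 2.4794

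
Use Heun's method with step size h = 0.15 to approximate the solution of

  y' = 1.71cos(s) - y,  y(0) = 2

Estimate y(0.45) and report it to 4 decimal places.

1.8706

Heun: k1 = f(s_n, y_n); k2 = f(s_n + h, y_n + h·k1); y_{n+1} = y_n + (h/2)·(k1 + k2).
s=0.000000, y=2.000000:
  k1 = f(0.000000, 2.000000) = -0.290000
  k2 = f(0.150000, 1.956500) = -0.265701
  y ← 2.000000 + (0.15/2)·(-0.290000 + (-0.265701)) = 1.958322
s=0.150000, y=1.958322:
  k1 = f(0.150000, 1.958322) = -0.267524
  k2 = f(0.300000, 1.918194) = -0.284568
  y ← 1.958322 + (0.15/2)·(-0.267524 + (-0.284568)) = 1.916915
s=0.300000, y=1.916915:
  k1 = f(0.300000, 1.916915) = -0.283290
  k2 = f(0.450000, 1.874422) = -0.334657
  y ← 1.916915 + (0.15/2)·(-0.283290 + (-0.334657)) = 1.870569
y(0.45) ≈ 1.8706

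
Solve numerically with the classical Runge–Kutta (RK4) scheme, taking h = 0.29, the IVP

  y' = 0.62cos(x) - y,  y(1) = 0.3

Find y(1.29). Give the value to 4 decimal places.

0.2877

RK4: k1 = f(x_n, y_n); k2 = f(x_n + h/2, y_n + (h/2)·k1); k3 = f(x_n + h/2, y_n + (h/2)·k2); k4 = f(x_n + h, y_n + h·k3); y_{n+1} = y_n + (h/6)·(k1 + 2k2 + 2k3 + k4).
x=1.000000, y=0.300000:
  k1 = f(1.000000, 0.300000) = 0.034987
  k2 = f(1.145000, 0.305073) = -0.048985
  k3 = f(1.145000, 0.292897) = -0.036809
  k4 = f(1.290000, 0.289325) = -0.117511
  y ← 0.300000 + (0.29/6)·(k1 + 2k2 + 2k3 + k4) = 0.287718
y(1.29) ≈ 0.2877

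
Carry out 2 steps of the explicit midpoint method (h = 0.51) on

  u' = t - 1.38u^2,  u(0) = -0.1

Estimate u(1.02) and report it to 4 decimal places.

Midpoint: k1 = f(t_n, u_n); k2 = f(t_n + h/2, u_n + (h/2)·k1); u_{n+1} = u_n + h·k2.
t=0.000000, u=-0.100000:
  k1 = f(0.000000, -0.100000) = -0.013800
  k2 = f(0.255000, -0.103519) = 0.240212
  u ← -0.100000 + 0.51·0.240212 = 0.022508
t=0.510000, u=0.022508:
  k1 = f(0.510000, 0.022508) = 0.509301
  k2 = f(0.765000, 0.152380) = 0.732957
  u ← 0.022508 + 0.51·0.732957 = 0.396316
u(1.02) ≈ 0.3963

0.3963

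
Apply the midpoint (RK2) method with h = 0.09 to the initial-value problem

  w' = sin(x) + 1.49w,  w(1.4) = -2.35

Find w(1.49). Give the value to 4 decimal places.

Midpoint: k1 = f(x_n, w_n); k2 = f(x_n + h/2, w_n + (h/2)·k1); w_{n+1} = w_n + h·k2.
x=1.400000, w=-2.350000:
  k1 = f(1.400000, -2.350000) = -2.516050
  k2 = f(1.445000, -2.463222) = -2.678103
  w ← -2.350000 + 0.09·(-2.678103) = -2.591029
w(1.49) ≈ -2.5910

-2.5910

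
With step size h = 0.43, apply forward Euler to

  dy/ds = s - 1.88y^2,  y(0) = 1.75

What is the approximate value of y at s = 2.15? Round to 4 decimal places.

-5.7204

Euler: y_{n+1} = y_n + h·f(s_n, y_n).
s=0.000000, y=1.750000: f=-5.757500 → y ← 1.750000 + 0.43·(-5.757500) = -0.725725
s=0.430000, y=-0.725725: f=-0.560152 → y ← -0.725725 + 0.43·(-0.560152) = -0.966591
s=0.860000, y=-0.966591: f=-0.896479 → y ← -0.966591 + 0.43·(-0.896479) = -1.352076
s=1.290000, y=-1.352076: f=-2.146848 → y ← -1.352076 + 0.43·(-2.146848) = -2.275221
s=1.720000, y=-2.275221: f=-8.012065 → y ← -2.275221 + 0.43·(-8.012065) = -5.720409
y(2.15) ≈ -5.7204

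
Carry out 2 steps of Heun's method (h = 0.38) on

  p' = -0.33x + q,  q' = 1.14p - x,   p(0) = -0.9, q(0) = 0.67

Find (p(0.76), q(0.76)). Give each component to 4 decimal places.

Heun on (p,q): k1 = f(x_n, state_n); k2 = f(x_n + h, state_n + h·k1); state_{n+1} = state_n + (h/2)·(k1 + k2).
0.000000: (-0.900000, 0.670000)
  k1 = (0.670000, -1.026000)
  predictor → (-0.645400, 0.280120)
  k2 = (0.154720, -1.115756)
  → (-0.743303, 0.263066)
0.380000: (-0.743303, 0.263066)
  k1 = (0.137666, -1.227366)
  predictor → (-0.690990, -0.203333)
  k2 = (-0.454133, -1.547729)
  → (-0.803432, -0.264202)
(p(0.76), q(0.76)) ≈ (-0.8034, -0.2642)

-0.8034, -0.2642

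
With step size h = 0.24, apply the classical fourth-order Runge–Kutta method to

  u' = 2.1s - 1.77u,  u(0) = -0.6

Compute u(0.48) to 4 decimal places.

RK4: k1 = f(s_n, u_n); k2 = f(s_n + h/2, u_n + (h/2)·k1); k3 = f(s_n + h/2, u_n + (h/2)·k2); k4 = f(s_n + h, u_n + h·k3); u_{n+1} = u_n + (h/6)·(k1 + 2k2 + 2k3 + k4).
s=0.000000, u=-0.600000:
  k1 = f(0.000000, -0.600000) = 1.062000
  k2 = f(0.120000, -0.472560) = 1.088431
  k3 = f(0.120000, -0.469388) = 1.082817
  k4 = f(0.240000, -0.340124) = 1.106019
  u ← -0.600000 + (0.24/6)·(k1 + 2k2 + 2k3 + k4) = -0.339579
s=0.240000, u=-0.339579:
  k1 = f(0.240000, -0.339579) = 1.105055
  k2 = f(0.360000, -0.206973) = 1.122342
  k3 = f(0.360000, -0.204898) = 1.118670
  k4 = f(0.480000, -0.071099) = 1.133844
  u ← -0.339579 + (0.24/6)·(k1 + 2k2 + 2k3 + k4) = -0.070742
u(0.48) ≈ -0.0707

-0.0707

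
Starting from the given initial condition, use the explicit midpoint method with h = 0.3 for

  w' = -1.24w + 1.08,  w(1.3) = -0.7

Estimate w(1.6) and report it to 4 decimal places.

Midpoint: k1 = f(x_n, w_n); k2 = f(x_n + h/2, w_n + (h/2)·k1); w_{n+1} = w_n + h·k2.
x=1.300000, w=-0.700000:
  k1 = f(1.300000, -0.700000) = 1.948000
  k2 = f(1.450000, -0.407800) = 1.585672
  w ← -0.700000 + 0.3·1.585672 = -0.224298
w(1.6) ≈ -0.2243

-0.2243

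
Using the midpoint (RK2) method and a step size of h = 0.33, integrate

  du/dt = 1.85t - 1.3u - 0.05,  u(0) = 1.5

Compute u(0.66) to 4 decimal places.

Midpoint: k1 = f(t_n, u_n); k2 = f(t_n + h/2, u_n + (h/2)·k1); u_{n+1} = u_n + h·k2.
t=0.000000, u=1.500000:
  k1 = f(0.000000, 1.500000) = -2.000000
  k2 = f(0.165000, 1.170000) = -1.265750
  u ← 1.500000 + 0.33·(-1.265750) = 1.082302
t=0.330000, u=1.082302:
  k1 = f(0.330000, 1.082302) = -0.846493
  k2 = f(0.495000, 0.942631) = -0.359670
  u ← 1.082302 + 0.33·(-0.359670) = 0.963611
u(0.66) ≈ 0.9636

0.9636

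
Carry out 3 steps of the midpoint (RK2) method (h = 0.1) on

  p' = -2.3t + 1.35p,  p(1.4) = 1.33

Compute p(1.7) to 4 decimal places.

Midpoint: k1 = f(t_n, p_n); k2 = f(t_n + h/2, p_n + (h/2)·k1); p_{n+1} = p_n + h·k2.
t=1.400000, p=1.330000:
  k1 = f(1.400000, 1.330000) = -1.424500
  k2 = f(1.450000, 1.258775) = -1.635654
  p ← 1.330000 + 0.1·(-1.635654) = 1.166435
t=1.500000, p=1.166435:
  k1 = f(1.500000, 1.166435) = -1.875313
  k2 = f(1.550000, 1.072669) = -2.116897
  p ← 1.166435 + 0.1·(-2.116897) = 0.954745
t=1.600000, p=0.954745:
  k1 = f(1.600000, 0.954745) = -2.391094
  k2 = f(1.650000, 0.835190) = -2.667493
  p ← 0.954745 + 0.1·(-2.667493) = 0.687996
p(1.7) ≈ 0.6880

0.6880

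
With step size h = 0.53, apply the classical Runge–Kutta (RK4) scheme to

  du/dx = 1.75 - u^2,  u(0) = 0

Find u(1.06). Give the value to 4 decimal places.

RK4: k1 = f(x_n, u_n); k2 = f(x_n + h/2, u_n + (h/2)·k1); k3 = f(x_n + h/2, u_n + (h/2)·k2); k4 = f(x_n + h, u_n + h·k3); u_{n+1} = u_n + (h/6)·(k1 + 2k2 + 2k3 + k4).
x=0.000000, u=0.000000:
  k1 = f(0.000000, 0.000000) = 1.750000
  k2 = f(0.265000, 0.463750) = 1.534936
  k3 = f(0.265000, 0.406758) = 1.584548
  k4 = f(0.530000, 0.839810) = 1.044719
  u ← 0.000000 + (0.53/6)·(k1 + 2k2 + 2k3 + k4) = 0.797976
x=0.530000, u=0.797976:
  k1 = f(0.530000, 0.797976) = 1.113235
  k2 = f(0.795000, 1.092983) = 0.555388
  k3 = f(0.795000, 0.945154) = 0.856685
  k4 = f(1.060000, 1.252019) = 0.182450
  u ← 0.797976 + (0.53/6)·(k1 + 2k2 + 2k3 + k4) = 1.161894
u(1.06) ≈ 1.1619

1.1619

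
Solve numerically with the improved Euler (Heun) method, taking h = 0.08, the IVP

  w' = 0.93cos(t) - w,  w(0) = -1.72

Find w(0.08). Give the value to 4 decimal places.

-1.5166

Heun: k1 = f(t_n, w_n); k2 = f(t_n + h, w_n + h·k1); w_{n+1} = w_n + (h/2)·(k1 + k2).
t=0.000000, w=-1.720000:
  k1 = f(0.000000, -1.720000) = 2.650000
  k2 = f(0.080000, -1.508000) = 2.435026
  w ← -1.720000 + (0.08/2)·(2.650000 + 2.435026) = -1.516599
w(0.08) ≈ -1.5166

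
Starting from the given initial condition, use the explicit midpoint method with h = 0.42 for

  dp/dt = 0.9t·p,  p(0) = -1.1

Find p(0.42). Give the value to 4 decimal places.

Midpoint: k1 = f(t_n, p_n); k2 = f(t_n + h/2, p_n + (h/2)·k1); p_{n+1} = p_n + h·k2.
t=0.000000, p=-1.100000:
  k1 = f(0.000000, -1.100000) = 0.000000
  k2 = f(0.210000, -1.100000) = -0.207900
  p ← -1.100000 + 0.42·(-0.207900) = -1.187318
p(0.42) ≈ -1.1873

-1.1873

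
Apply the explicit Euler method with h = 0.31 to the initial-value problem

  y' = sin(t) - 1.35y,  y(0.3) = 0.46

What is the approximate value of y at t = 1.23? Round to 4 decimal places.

Euler: y_{n+1} = y_n + h·f(t_n, y_n).
t=0.300000, y=0.460000: f=-0.325480 → y ← 0.460000 + 0.31·(-0.325480) = 0.359101
t=0.610000, y=0.359101: f=0.088081 → y ← 0.359101 + 0.31·0.088081 = 0.386406
t=0.920000, y=0.386406: f=0.273953 → y ← 0.386406 + 0.31·0.273953 = 0.471332
y(1.23) ≈ 0.4713

0.4713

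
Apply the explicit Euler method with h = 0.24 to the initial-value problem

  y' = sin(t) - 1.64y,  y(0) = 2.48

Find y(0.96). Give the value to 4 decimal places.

0.5818

Euler: y_{n+1} = y_n + h·f(t_n, y_n).
t=0.000000, y=2.480000: f=-4.067200 → y ← 2.480000 + 0.24·(-4.067200) = 1.503872
t=0.240000, y=1.503872: f=-2.228647 → y ← 1.503872 + 0.24·(-2.228647) = 0.968997
t=0.480000, y=0.968997: f=-1.127375 → y ← 0.968997 + 0.24·(-1.127375) = 0.698427
t=0.720000, y=0.698427: f=-0.486035 → y ← 0.698427 + 0.24·(-0.486035) = 0.581778
y(0.96) ≈ 0.5818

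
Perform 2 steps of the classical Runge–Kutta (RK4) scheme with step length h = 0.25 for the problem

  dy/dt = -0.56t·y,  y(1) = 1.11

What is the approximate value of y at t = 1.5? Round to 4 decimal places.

RK4: k1 = f(t_n, y_n); k2 = f(t_n + h/2, y_n + (h/2)·k1); k3 = f(t_n + h/2, y_n + (h/2)·k2); k4 = f(t_n + h, y_n + h·k3); y_{n+1} = y_n + (h/6)·(k1 + 2k2 + 2k3 + k4).
t=1.000000, y=1.110000:
  k1 = f(1.000000, 1.110000) = -0.621600
  k2 = f(1.125000, 1.032300) = -0.650349
  k3 = f(1.125000, 1.028706) = -0.648085
  k4 = f(1.250000, 0.947979) = -0.663585
  y ← 1.110000 + (0.25/6)·(k1 + 2k2 + 2k3 + k4) = 0.948248
t=1.250000, y=0.948248:
  k1 = f(1.250000, 0.948248) = -0.663773
  k2 = f(1.375000, 0.865276) = -0.666263
  k3 = f(1.375000, 0.864965) = -0.666023
  k4 = f(1.500000, 0.781742) = -0.656663
  y ← 0.948248 + (0.25/6)·(k1 + 2k2 + 2k3 + k4) = 0.782206
y(1.5) ≈ 0.7822

0.7822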